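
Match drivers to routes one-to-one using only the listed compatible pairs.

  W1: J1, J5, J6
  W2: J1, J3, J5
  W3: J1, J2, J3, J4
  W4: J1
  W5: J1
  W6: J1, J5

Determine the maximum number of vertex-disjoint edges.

5

Unit-capacity flow: source→left, listed edges, right→sink; max matching = max flow.
Augmenting path W1→J1 (+1); matched 1.
Augmenting path W2→J3 (+1); matched 2.
Augmenting path W3→J2 (+1); matched 3.
Augmenting path W6→J5 (+1); matched 4.
Augmenting path W4→J1→W1→J6 (+1); matched 5.
No augmenting path remains; maximum matching = 5.
König certificate: {W1, W2, W3, W6, J1} is a vertex cover of size 5 (every listed pair touches it), so no matching can be larger.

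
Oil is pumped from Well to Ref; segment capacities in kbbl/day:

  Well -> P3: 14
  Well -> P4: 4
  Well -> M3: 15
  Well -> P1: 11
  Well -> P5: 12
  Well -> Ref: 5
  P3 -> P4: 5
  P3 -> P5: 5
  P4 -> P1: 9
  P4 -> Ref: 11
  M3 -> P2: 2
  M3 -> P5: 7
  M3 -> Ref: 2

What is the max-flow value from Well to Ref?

Augment Well→Ref: bottleneck 5, flow now 5.
Augment Well→P4→Ref: bottleneck 4, flow now 9.
Augment Well→M3→Ref: bottleneck 2, flow now 11.
Augment Well→P3→P4→Ref: bottleneck 5, flow now 16.
No augmenting path remains; maximum flow = 16.
In the residual graph, reachable from Well: {Well, P3, M3, P1, P2, P5}.
Min-cut edges: Well→P4 (4), Well→Ref (5), P3→P4 (5), M3→Ref (2); capacity 4 + 5 + 5 + 2 = 16.
This cut is saturated, so no flow can exceed 16.

16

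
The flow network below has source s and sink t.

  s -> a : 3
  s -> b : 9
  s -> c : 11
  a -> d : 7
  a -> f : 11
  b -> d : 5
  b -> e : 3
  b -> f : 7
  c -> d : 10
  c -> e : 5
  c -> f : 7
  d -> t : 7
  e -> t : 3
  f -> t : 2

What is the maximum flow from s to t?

12

Augment s→a→d→t: bottleneck 3, flow now 3.
Augment s→b→d→t: bottleneck 4, flow now 7.
Augment s→b→e→t: bottleneck 3, flow now 10.
Augment s→b→f→t: bottleneck 2, flow now 12.
No augmenting path remains; maximum flow = 12.
In the residual graph, reachable from s: {s, a, b, c, d, e, f}.
Min-cut edges: d→t (7), e→t (3), f→t (2); capacity 7 + 3 + 2 = 12.
This cut is saturated, so no flow can exceed 12.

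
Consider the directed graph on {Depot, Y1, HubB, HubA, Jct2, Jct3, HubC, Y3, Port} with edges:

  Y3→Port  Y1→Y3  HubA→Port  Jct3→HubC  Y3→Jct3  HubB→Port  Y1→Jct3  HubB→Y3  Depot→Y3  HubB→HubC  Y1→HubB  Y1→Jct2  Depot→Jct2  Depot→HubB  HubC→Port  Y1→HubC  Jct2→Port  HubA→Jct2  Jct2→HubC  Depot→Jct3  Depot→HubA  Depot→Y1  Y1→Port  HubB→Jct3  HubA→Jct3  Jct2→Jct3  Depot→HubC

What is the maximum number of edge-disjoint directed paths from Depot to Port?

Assign every edge capacity 1; by Menger, the answer equals the max flow.
Path Depot→Y1→Port (+1); total 1.
Path Depot→HubB→Port (+1); total 2.
Path Depot→HubA→Port (+1); total 3.
Path Depot→Jct2→Port (+1); total 4.
Path Depot→HubC→Port (+1); total 5.
Path Depot→Y3→Port (+1); total 6.
No residual Depot→Port path; max flow = 6.
Certifying cut of size 6: {Depot→HubA, Depot→HubB, Depot→Jct2, Depot→Y1, Depot→Y3, HubC→Port}.

6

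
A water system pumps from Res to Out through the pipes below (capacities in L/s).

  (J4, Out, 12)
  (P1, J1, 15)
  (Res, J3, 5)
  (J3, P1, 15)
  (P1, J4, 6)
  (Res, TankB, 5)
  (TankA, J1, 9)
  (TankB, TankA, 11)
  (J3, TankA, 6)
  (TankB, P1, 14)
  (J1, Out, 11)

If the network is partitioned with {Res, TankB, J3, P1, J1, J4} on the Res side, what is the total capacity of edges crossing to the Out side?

Edges leaving {Res, TankB, J3, P1, J1, J4}: TankB→TankA (11), J3→TankA (6), J1→Out (11), J4→Out (12).
Cut capacity = 11 + 6 + 11 + 12 = 40.

40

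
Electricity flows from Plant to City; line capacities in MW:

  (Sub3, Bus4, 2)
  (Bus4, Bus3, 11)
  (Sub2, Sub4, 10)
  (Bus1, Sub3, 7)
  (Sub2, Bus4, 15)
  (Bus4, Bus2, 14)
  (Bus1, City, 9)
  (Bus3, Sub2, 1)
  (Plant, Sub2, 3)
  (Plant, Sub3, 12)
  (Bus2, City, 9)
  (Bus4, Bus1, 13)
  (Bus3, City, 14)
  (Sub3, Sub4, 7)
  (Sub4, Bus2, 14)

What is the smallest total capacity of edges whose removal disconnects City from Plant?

12

Augment Plant→Sub2→Sub4→Bus2→City: bottleneck 3, flow now 3.
Augment Plant→Sub3→Sub4→Bus2→City: bottleneck 6, flow now 9.
Augment Plant→Sub3→Bus4→Bus1→City: bottleneck 2, flow now 11.
Augment Plant→Sub3→Sub4→Sub2→Bus4→Bus1→City: bottleneck 1, flow now 12. (uses reverse residual edge)
No augmenting path remains; maximum flow = 12.
By max-flow min-cut, the minimum cut capacity equals the max flow.
In the residual graph, reachable from Plant: {Plant, Sub3}.
Min-cut edges: Plant→Sub2 (3), Sub3→Sub4 (7), Sub3→Bus4 (2); capacity 3 + 7 + 2 = 12.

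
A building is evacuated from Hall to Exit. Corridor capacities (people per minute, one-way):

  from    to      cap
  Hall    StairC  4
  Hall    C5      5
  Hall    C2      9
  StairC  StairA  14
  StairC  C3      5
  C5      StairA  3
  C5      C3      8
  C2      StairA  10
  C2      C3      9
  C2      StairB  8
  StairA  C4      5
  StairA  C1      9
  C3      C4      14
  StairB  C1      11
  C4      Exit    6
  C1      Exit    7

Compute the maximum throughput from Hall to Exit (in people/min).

13

Augment Hall→StairC→StairA→C4→Exit: bottleneck 4, flow now 4.
Augment Hall→C5→StairA→C4→Exit: bottleneck 1, flow now 5.
Augment Hall→C5→StairA→C1→Exit: bottleneck 2, flow now 7.
Augment Hall→C5→C3→C4→Exit: bottleneck 1, flow now 8.
Augment Hall→C2→StairA→C1→Exit: bottleneck 5, flow now 13.
No augmenting path remains; maximum flow = 13.
In the residual graph, reachable from Hall: {Hall, StairC, C5, C2, StairA, C3, StairB, C4, C1}.
Min-cut edges: C4→Exit (6), C1→Exit (7); capacity 6 + 7 = 13.
This cut is saturated, so no flow can exceed 13.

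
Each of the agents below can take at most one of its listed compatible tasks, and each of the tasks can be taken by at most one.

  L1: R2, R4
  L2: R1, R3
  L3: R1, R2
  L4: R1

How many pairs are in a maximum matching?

4

Unit-capacity flow: source→left, listed edges, right→sink; max matching = max flow.
Augmenting path L1→R2 (+1); matched 1.
Augmenting path L2→R1 (+1); matched 2.
Augmenting path L3→R1→L2→R3 (+1); matched 3.
Augmenting path L4→R1→L3→R2→L1→R4 (+1); matched 4.
No augmenting path remains; maximum matching = 4.
König certificate: {L1, L2, L3, L4} is a vertex cover of size 4 (every listed pair touches it), so no matching can be larger.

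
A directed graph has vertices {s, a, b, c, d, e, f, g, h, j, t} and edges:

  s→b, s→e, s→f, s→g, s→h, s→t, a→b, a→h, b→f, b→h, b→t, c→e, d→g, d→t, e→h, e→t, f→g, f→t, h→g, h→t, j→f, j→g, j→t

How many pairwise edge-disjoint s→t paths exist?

5

Assign every edge capacity 1; by Menger, the answer equals the max flow.
Path s→t (+1); total 1.
Path s→b→t (+1); total 2.
Path s→e→t (+1); total 3.
Path s→f→t (+1); total 4.
Path s→h→t (+1); total 5.
No residual s→t path; max flow = 5.
Certifying cut of size 5: {s→b, s→e, s→f, s→h, s→t}.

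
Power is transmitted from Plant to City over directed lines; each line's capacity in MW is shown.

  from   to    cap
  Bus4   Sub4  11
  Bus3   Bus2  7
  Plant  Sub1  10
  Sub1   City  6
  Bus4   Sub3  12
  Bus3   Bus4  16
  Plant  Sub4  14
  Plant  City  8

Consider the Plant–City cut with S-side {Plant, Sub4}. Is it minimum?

No — its capacity is 18, but the minimum cut has capacity 14.

Given cut capacity: 10 + 8 = 18.
Augment Plant→City: bottleneck 8, flow now 8.
Augment Plant→Sub1→City: bottleneck 6, flow now 14.
No augmenting path remains; maximum flow = 14.
In the residual graph, reachable from Plant: {Plant, Sub1, Sub4}.
Min-cut edges: Plant→City (8), Sub1→City (6); capacity 8 + 6 = 14.
Cut capacity 18 exceeds the max flow 14, so it is not minimum.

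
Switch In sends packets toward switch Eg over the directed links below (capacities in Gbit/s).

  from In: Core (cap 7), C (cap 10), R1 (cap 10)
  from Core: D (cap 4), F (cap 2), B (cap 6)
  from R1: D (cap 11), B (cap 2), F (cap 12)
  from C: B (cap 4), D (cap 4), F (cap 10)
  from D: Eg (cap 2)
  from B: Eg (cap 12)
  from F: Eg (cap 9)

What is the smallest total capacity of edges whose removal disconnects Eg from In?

23

Augment In→Core→D→Eg: bottleneck 2, flow now 2.
Augment In→Core→B→Eg: bottleneck 5, flow now 7.
Augment In→R1→B→Eg: bottleneck 2, flow now 9.
Augment In→R1→F→Eg: bottleneck 8, flow now 17.
Augment In→C→B→Eg: bottleneck 4, flow now 21.
Augment In→C→F→Eg: bottleneck 1, flow now 22.
Augment In→C→D→Core→B→Eg: bottleneck 1, flow now 23. (uses reverse residual edge)
No augmenting path remains; maximum flow = 23.
By max-flow min-cut, the minimum cut capacity equals the max flow.
In the residual graph, reachable from In: {In, Core, R1, C, D, F}.
Min-cut edges: Core→B (6), R1→B (2), C→B (4), D→Eg (2), F→Eg (9); capacity 6 + 2 + 4 + 2 + 9 = 23.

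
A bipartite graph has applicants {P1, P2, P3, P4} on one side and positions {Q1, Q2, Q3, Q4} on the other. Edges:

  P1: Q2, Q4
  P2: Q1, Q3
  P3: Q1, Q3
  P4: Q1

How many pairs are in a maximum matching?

Unit-capacity flow: source→left, listed edges, right→sink; max matching = max flow.
Augmenting path P1→Q2 (+1); matched 1.
Augmenting path P2→Q1 (+1); matched 2.
Augmenting path P3→Q3 (+1); matched 3.
No augmenting path remains; maximum matching = 3.
König certificate: {P1, Q1, Q3} is a vertex cover of size 3 (every listed pair touches it), so no matching can be larger.

3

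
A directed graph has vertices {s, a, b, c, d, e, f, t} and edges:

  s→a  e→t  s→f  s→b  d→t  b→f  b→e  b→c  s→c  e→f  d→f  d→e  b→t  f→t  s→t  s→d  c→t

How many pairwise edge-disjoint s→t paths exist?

Assign every edge capacity 1; by Menger, the answer equals the max flow.
Path s→t (+1); total 1.
Path s→b→t (+1); total 2.
Path s→c→t (+1); total 3.
Path s→d→t (+1); total 4.
Path s→f→t (+1); total 5.
No residual s→t path; max flow = 5.
Certifying cut of size 5: {s→b, s→c, s→d, s→f, s→t}.

5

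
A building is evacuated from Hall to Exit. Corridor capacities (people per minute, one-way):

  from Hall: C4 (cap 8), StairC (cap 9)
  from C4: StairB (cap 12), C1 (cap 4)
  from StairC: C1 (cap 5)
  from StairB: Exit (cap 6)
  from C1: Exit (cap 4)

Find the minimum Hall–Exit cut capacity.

10

Augment Hall→C4→StairB→Exit: bottleneck 6, flow now 6.
Augment Hall→C4→C1→Exit: bottleneck 2, flow now 8.
Augment Hall→StairC→C1→Exit: bottleneck 2, flow now 10.
No augmenting path remains; maximum flow = 10.
By max-flow min-cut, the minimum cut capacity equals the max flow.
In the residual graph, reachable from Hall: {Hall, C4, StairC, StairB, C1}.
Min-cut edges: StairB→Exit (6), C1→Exit (4); capacity 6 + 4 = 10.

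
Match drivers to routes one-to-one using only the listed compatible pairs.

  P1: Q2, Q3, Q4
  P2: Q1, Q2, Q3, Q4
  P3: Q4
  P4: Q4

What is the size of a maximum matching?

3

Unit-capacity flow: source→left, listed edges, right→sink; max matching = max flow.
Augmenting path P1→Q2 (+1); matched 1.
Augmenting path P2→Q1 (+1); matched 2.
Augmenting path P3→Q4 (+1); matched 3.
No augmenting path remains; maximum matching = 3.
König certificate: {P1, P2, Q4} is a vertex cover of size 3 (every listed pair touches it), so no matching can be larger.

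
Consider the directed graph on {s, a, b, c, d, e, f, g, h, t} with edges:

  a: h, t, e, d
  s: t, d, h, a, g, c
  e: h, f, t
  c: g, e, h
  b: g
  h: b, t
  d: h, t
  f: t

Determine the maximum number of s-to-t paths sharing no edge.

Assign every edge capacity 1; by Menger, the answer equals the max flow.
Path s→t (+1); total 1.
Path s→a→t (+1); total 2.
Path s→d→t (+1); total 3.
Path s→h→t (+1); total 4.
Path s→c→e→t (+1); total 5.
No residual s→t path; max flow = 5.
Certifying cut of size 5: {s→a, s→c, s→d, s→h, s→t}.

5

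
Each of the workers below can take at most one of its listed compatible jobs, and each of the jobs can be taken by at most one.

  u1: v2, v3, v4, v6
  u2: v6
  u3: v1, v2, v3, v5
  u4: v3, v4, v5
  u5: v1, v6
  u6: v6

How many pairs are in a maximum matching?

Unit-capacity flow: source→left, listed edges, right→sink; max matching = max flow.
Augmenting path u1→v2 (+1); matched 1.
Augmenting path u2→v6 (+1); matched 2.
Augmenting path u3→v1 (+1); matched 3.
Augmenting path u4→v3 (+1); matched 4.
Augmenting path u5→v1→u3→v5 (+1); matched 5.
No augmenting path remains; maximum matching = 5.
König certificate: {u1, u3, u4, u5, v6} is a vertex cover of size 5 (every listed pair touches it), so no matching can be larger.

5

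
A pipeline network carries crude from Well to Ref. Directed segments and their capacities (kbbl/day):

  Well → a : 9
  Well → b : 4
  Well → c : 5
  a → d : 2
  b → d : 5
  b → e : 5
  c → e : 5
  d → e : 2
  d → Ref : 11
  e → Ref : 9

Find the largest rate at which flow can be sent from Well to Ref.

11

Augment Well→a→d→Ref: bottleneck 2, flow now 2.
Augment Well→b→d→Ref: bottleneck 4, flow now 6.
Augment Well→c→e→Ref: bottleneck 5, flow now 11.
No augmenting path remains; maximum flow = 11.
In the residual graph, reachable from Well: {Well, a}.
Min-cut edges: Well→b (4), Well→c (5), a→d (2); capacity 4 + 5 + 2 = 11.
This cut is saturated, so no flow can exceed 11.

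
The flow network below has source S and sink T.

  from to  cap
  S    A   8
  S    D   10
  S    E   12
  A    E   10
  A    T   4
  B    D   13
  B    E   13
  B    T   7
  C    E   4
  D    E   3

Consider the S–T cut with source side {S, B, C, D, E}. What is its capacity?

15

Edges leaving {S, B, C, D, E}: S→A (8), B→T (7).
Cut capacity = 8 + 7 = 15.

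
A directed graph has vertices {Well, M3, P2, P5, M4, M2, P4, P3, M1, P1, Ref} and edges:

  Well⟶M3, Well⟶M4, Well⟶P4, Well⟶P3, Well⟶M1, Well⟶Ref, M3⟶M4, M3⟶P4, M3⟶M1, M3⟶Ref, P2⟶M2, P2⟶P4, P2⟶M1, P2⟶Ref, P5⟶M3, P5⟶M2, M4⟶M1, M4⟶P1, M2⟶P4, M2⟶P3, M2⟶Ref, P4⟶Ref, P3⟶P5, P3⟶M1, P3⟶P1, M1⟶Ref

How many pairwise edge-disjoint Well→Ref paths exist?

Assign every edge capacity 1; by Menger, the answer equals the max flow.
Path Well→Ref (+1); total 1.
Path Well→M3→Ref (+1); total 2.
Path Well→P4→Ref (+1); total 3.
Path Well→M1→Ref (+1); total 4.
Path Well→P3→P5→M2→Ref (+1); total 5.
No residual Well→Ref path; max flow = 5.
Certifying cut of size 5: {M1→Ref, Well→M3, Well→P3, Well→P4, Well→Ref}.

5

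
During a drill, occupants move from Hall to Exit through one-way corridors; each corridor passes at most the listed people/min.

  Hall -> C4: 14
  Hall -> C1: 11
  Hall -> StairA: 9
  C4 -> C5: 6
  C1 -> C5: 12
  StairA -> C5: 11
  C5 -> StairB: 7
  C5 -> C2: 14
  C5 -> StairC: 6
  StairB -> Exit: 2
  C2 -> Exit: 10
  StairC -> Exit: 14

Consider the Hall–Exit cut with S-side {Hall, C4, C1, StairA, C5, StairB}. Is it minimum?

No — its capacity is 22, but the minimum cut has capacity 18.

Given cut capacity: 14 + 6 + 2 = 22.
Augment Hall→C4→C5→StairB→Exit: bottleneck 2, flow now 2.
Augment Hall→C4→C5→C2→Exit: bottleneck 4, flow now 6.
Augment Hall→C1→C5→C2→Exit: bottleneck 6, flow now 12.
Augment Hall→C1→C5→StairC→Exit: bottleneck 5, flow now 17.
Augment Hall→StairA→C5→StairC→Exit: bottleneck 1, flow now 18.
No augmenting path remains; maximum flow = 18.
In the residual graph, reachable from Hall: {Hall, C4, C1, StairA, C5, StairB, C2}.
Min-cut edges: C5→StairC (6), StairB→Exit (2), C2→Exit (10); capacity 6 + 2 + 10 = 18.
Cut capacity 22 exceeds the max flow 18, so it is not minimum.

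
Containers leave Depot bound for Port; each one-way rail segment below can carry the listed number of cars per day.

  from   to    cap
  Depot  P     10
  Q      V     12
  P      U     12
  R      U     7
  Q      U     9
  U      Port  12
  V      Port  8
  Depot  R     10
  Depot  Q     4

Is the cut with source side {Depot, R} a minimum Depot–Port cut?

No — its capacity is 21, but the minimum cut has capacity 16.

Given cut capacity: 10 + 4 + 7 = 21.
Augment Depot→P→U→Port: bottleneck 10, flow now 10.
Augment Depot→Q→U→Port: bottleneck 2, flow now 12.
Augment Depot→Q→V→Port: bottleneck 2, flow now 14.
Augment Depot→R→U→Q→V→Port: bottleneck 2, flow now 16. (uses reverse residual edge)
No augmenting path remains; maximum flow = 16.
In the residual graph, reachable from Depot: {Depot, P, R, U}.
Min-cut edges: Depot→Q (4), U→Port (12); capacity 4 + 12 = 16.
Cut capacity 21 exceeds the max flow 16, so it is not minimum.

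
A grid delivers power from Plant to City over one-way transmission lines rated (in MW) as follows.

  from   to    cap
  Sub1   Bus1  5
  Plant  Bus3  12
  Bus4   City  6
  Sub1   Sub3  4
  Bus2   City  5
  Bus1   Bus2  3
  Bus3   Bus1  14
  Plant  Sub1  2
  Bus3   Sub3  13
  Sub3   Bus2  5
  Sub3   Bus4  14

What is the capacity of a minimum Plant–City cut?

11

Augment Plant→Sub1→Bus1→Bus2→City: bottleneck 2, flow now 2.
Augment Plant→Bus3→Bus1→Bus2→City: bottleneck 1, flow now 3.
Augment Plant→Bus3→Sub3→Bus4→City: bottleneck 6, flow now 9.
Augment Plant→Bus3→Sub3→Bus2→City: bottleneck 2, flow now 11.
No augmenting path remains; maximum flow = 11.
By max-flow min-cut, the minimum cut capacity equals the max flow.
In the residual graph, reachable from Plant: {Plant, Sub1, Bus3, Bus1, Sub3, Bus4, Bus2}.
Min-cut edges: Bus4→City (6), Bus2→City (5); capacity 6 + 5 = 11.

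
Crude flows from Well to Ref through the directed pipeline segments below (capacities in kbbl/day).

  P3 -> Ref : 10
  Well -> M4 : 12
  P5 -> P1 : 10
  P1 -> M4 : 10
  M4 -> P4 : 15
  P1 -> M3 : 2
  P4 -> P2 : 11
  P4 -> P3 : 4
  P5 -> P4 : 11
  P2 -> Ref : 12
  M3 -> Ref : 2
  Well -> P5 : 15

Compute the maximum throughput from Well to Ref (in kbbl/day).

Augment Well→M4→P4→P2→Ref: bottleneck 11, flow now 11.
Augment Well→M4→P4→P3→Ref: bottleneck 1, flow now 12.
Augment Well→P5→P4→P3→Ref: bottleneck 3, flow now 15.
Augment Well→P5→P1→M3→Ref: bottleneck 2, flow now 17.
No augmenting path remains; maximum flow = 17.
In the residual graph, reachable from Well: {Well, M4, P5, P4, P1}.
Min-cut edges: P4→P2 (11), P4→P3 (4), P1→M3 (2); capacity 11 + 4 + 2 = 17.
This cut is saturated, so no flow can exceed 17.

17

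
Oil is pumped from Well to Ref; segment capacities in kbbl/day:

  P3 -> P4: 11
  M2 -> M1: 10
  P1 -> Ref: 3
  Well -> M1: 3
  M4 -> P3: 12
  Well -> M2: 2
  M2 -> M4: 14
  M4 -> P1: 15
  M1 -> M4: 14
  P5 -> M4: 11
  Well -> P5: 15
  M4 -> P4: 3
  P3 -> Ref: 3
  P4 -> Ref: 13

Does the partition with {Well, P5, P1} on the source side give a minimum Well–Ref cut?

No — its capacity is 19, but the minimum cut has capacity 16.

Given cut capacity: 3 + 2 + 11 + 3 = 19.
Augment Well→P5→M4→P4→Ref: bottleneck 3, flow now 3.
Augment Well→P5→M4→P3→Ref: bottleneck 3, flow now 6.
Augment Well→P5→M4→P1→Ref: bottleneck 3, flow now 9.
Augment Well→P5→M4→P3→P4→Ref: bottleneck 2, flow now 11.
Augment Well→M1→M4→P3→P4→Ref: bottleneck 3, flow now 14.
Augment Well→M2→M4→P3→P4→Ref: bottleneck 2, flow now 16.
No augmenting path remains; maximum flow = 16.
In the residual graph, reachable from Well: {Well, P5}.
Min-cut edges: Well→M1 (3), Well→M2 (2), P5→M4 (11); capacity 3 + 2 + 11 = 16.
Cut capacity 19 exceeds the max flow 16, so it is not minimum.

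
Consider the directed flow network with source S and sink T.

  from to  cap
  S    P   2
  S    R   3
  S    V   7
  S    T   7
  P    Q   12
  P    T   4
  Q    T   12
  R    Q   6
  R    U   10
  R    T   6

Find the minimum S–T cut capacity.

12

Augment S→T: bottleneck 7, flow now 7.
Augment S→P→T: bottleneck 2, flow now 9.
Augment S→R→T: bottleneck 3, flow now 12.
No augmenting path remains; maximum flow = 12.
By max-flow min-cut, the minimum cut capacity equals the max flow.
In the residual graph, reachable from S: {S, V}.
Min-cut edges: S→P (2), S→R (3), S→T (7); capacity 2 + 3 + 7 = 12.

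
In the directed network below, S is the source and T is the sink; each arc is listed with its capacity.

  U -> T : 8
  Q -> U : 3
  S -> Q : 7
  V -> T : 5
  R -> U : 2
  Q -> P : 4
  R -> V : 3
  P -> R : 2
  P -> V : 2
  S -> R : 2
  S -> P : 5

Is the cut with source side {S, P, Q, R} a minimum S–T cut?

No — its capacity is 10, but the minimum cut has capacity 9.

Given cut capacity: 2 + 3 + 2 + 3 = 10.
Augment S→P→V→T: bottleneck 2, flow now 2.
Augment S→Q→U→T: bottleneck 3, flow now 5.
Augment S→R→U→T: bottleneck 2, flow now 7.
Augment S→P→R→V→T: bottleneck 2, flow now 9.
No augmenting path remains; maximum flow = 9.
In the residual graph, reachable from S: {S, P, Q}.
Min-cut edges: S→R (2), P→R (2), P→V (2), Q→U (3); capacity 2 + 2 + 2 + 3 = 9.
Cut capacity 10 exceeds the max flow 9, so it is not minimum.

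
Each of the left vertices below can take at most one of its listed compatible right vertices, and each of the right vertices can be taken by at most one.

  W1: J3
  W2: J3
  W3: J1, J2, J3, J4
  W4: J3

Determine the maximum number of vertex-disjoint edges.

2

Unit-capacity flow: source→left, listed edges, right→sink; max matching = max flow.
Augmenting path W1→J3 (+1); matched 1.
Augmenting path W3→J1 (+1); matched 2.
No augmenting path remains; maximum matching = 2.
König certificate: {W3, J3} is a vertex cover of size 2 (every listed pair touches it), so no matching can be larger.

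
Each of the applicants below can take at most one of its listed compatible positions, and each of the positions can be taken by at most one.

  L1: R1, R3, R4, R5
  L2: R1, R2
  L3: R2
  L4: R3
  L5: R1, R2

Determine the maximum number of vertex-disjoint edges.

4

Unit-capacity flow: source→left, listed edges, right→sink; max matching = max flow.
Augmenting path L1→R1 (+1); matched 1.
Augmenting path L2→R2 (+1); matched 2.
Augmenting path L4→R3 (+1); matched 3.
Augmenting path L5→R1→L1→R4 (+1); matched 4.
No augmenting path remains; maximum matching = 4.
König certificate: {L1, L4, R1, R2} is a vertex cover of size 4 (every listed pair touches it), so no matching can be larger.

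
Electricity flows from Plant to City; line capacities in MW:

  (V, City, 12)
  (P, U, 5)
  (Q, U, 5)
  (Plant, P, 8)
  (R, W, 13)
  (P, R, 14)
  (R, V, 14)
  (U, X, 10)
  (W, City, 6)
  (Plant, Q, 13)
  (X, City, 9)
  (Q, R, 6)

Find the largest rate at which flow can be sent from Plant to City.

Augment Plant→P→R→V→City: bottleneck 8, flow now 8.
Augment Plant→Q→R→V→City: bottleneck 4, flow now 12.
Augment Plant→Q→R→W→City: bottleneck 2, flow now 14.
Augment Plant→Q→U→X→City: bottleneck 5, flow now 19.
No augmenting path remains; maximum flow = 19.
In the residual graph, reachable from Plant: {Plant, Q}.
Min-cut edges: Plant→P (8), Q→R (6), Q→U (5); capacity 8 + 6 + 5 = 19.
This cut is saturated, so no flow can exceed 19.

19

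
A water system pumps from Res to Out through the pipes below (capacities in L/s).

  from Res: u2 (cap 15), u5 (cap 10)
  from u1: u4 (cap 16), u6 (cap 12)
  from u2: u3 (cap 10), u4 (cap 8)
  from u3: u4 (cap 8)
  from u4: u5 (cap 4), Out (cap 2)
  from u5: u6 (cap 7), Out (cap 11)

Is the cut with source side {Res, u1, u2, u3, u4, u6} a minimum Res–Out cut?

No — its capacity is 16, but the minimum cut has capacity 13.

Given cut capacity: 10 + 4 + 2 = 16.
Augment Res→u5→Out: bottleneck 10, flow now 10.
Augment Res→u2→u4→Out: bottleneck 2, flow now 12.
Augment Res→u2→u4→u5→Out: bottleneck 1, flow now 13.
No augmenting path remains; maximum flow = 13.
In the residual graph, reachable from Res: {Res, u2, u3, u4, u5, u6}.
Min-cut edges: u4→Out (2), u5→Out (11); capacity 2 + 11 = 13.
Cut capacity 16 exceeds the max flow 13, so it is not minimum.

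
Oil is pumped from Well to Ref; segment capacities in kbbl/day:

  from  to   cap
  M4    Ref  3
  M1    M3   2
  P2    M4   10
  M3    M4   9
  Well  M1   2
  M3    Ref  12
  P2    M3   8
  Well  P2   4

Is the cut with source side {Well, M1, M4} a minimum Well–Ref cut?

No — its capacity is 9, but the minimum cut has capacity 6.

Given cut capacity: 4 + 2 + 3 = 9.
Augment Well→P2→M3→Ref: bottleneck 4, flow now 4.
Augment Well→M1→M3→Ref: bottleneck 2, flow now 6.
No augmenting path remains; maximum flow = 6.
In the residual graph, reachable from Well: {Well}.
Min-cut edges: Well→P2 (4), Well→M1 (2); capacity 4 + 2 = 6.
Cut capacity 9 exceeds the max flow 6, so it is not minimum.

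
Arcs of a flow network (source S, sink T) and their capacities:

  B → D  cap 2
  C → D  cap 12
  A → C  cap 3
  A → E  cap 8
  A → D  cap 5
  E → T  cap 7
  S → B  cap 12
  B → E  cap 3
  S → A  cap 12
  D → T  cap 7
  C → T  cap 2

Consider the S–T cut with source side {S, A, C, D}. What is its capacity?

29

Edges leaving {S, A, C, D}: S→B (12), A→E (8), C→T (2), D→T (7).
Cut capacity = 12 + 8 + 2 + 7 = 29.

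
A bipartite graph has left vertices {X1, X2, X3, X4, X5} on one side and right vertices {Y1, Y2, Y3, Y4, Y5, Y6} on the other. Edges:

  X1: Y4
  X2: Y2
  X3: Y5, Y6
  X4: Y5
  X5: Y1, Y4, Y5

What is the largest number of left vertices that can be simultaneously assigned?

5

Unit-capacity flow: source→left, listed edges, right→sink; max matching = max flow.
Augmenting path X1→Y4 (+1); matched 1.
Augmenting path X2→Y2 (+1); matched 2.
Augmenting path X3→Y5 (+1); matched 3.
Augmenting path X5→Y1 (+1); matched 4.
Augmenting path X4→Y5→X3→Y6 (+1); matched 5.
No augmenting path remains; maximum matching = 5.
König certificate: {X1, X2, X3, X4, X5} is a vertex cover of size 5 (every listed pair touches it), so no matching can be larger.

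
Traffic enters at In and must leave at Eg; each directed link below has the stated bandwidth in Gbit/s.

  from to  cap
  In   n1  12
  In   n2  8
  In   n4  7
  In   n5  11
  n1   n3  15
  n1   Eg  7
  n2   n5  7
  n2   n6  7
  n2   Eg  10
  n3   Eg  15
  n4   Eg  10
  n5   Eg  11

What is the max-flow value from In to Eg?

Augment In→n1→Eg: bottleneck 7, flow now 7.
Augment In→n2→Eg: bottleneck 8, flow now 15.
Augment In→n4→Eg: bottleneck 7, flow now 22.
Augment In→n5→Eg: bottleneck 11, flow now 33.
Augment In→n1→n3→Eg: bottleneck 5, flow now 38.
No augmenting path remains; maximum flow = 38.
In the residual graph, reachable from In: {In}.
Min-cut edges: In→n1 (12), In→n2 (8), In→n4 (7), In→n5 (11); capacity 12 + 8 + 7 + 11 = 38.
This cut is saturated, so no flow can exceed 38.

38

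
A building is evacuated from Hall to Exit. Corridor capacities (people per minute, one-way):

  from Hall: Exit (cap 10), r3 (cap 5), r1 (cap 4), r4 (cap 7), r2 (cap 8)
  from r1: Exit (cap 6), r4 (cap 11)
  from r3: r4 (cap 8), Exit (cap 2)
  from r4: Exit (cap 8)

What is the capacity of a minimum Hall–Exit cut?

24

Augment Hall→Exit: bottleneck 10, flow now 10.
Augment Hall→r1→Exit: bottleneck 4, flow now 14.
Augment Hall→r3→Exit: bottleneck 2, flow now 16.
Augment Hall→r4→Exit: bottleneck 7, flow now 23.
Augment Hall→r3→r4→Exit: bottleneck 1, flow now 24.
No augmenting path remains; maximum flow = 24.
By max-flow min-cut, the minimum cut capacity equals the max flow.
In the residual graph, reachable from Hall: {Hall, r2, r3, r4}.
Min-cut edges: Hall→r1 (4), Hall→Exit (10), r3→Exit (2), r4→Exit (8); capacity 4 + 10 + 2 + 8 = 24.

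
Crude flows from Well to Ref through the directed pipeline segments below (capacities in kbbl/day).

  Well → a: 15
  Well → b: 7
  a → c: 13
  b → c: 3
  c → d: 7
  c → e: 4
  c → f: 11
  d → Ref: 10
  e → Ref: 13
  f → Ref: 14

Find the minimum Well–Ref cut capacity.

Augment Well→a→c→d→Ref: bottleneck 7, flow now 7.
Augment Well→a→c→e→Ref: bottleneck 4, flow now 11.
Augment Well→a→c→f→Ref: bottleneck 2, flow now 13.
Augment Well→b→c→f→Ref: bottleneck 3, flow now 16.
No augmenting path remains; maximum flow = 16.
By max-flow min-cut, the minimum cut capacity equals the max flow.
In the residual graph, reachable from Well: {Well, a, b}.
Min-cut edges: a→c (13), b→c (3); capacity 13 + 3 = 16.

16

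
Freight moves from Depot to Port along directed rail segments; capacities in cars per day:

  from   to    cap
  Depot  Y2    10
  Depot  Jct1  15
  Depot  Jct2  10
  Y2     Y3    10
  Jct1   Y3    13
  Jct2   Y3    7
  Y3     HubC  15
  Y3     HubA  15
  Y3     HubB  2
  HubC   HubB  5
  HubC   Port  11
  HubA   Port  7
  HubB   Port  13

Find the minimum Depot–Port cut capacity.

24

Augment Depot→Y2→Y3→HubC→Port: bottleneck 10, flow now 10.
Augment Depot→Jct1→Y3→HubC→Port: bottleneck 1, flow now 11.
Augment Depot→Jct1→Y3→HubA→Port: bottleneck 7, flow now 18.
Augment Depot→Jct1→Y3→HubB→Port: bottleneck 2, flow now 20.
Augment Depot→Jct1→Y3→HubC→HubB→Port: bottleneck 3, flow now 23.
Augment Depot→Jct2→Y3→HubC→HubB→Port: bottleneck 1, flow now 24.
No augmenting path remains; maximum flow = 24.
By max-flow min-cut, the minimum cut capacity equals the max flow.
In the residual graph, reachable from Depot: {Depot, Y2, Jct1, Jct2, Y3, HubA}.
Min-cut edges: Y3→HubC (15), Y3→HubB (2), HubA→Port (7); capacity 15 + 2 + 7 = 24.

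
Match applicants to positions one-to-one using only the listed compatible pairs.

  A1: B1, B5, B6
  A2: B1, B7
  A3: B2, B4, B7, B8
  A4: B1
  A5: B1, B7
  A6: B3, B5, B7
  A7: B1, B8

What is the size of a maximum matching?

6

Unit-capacity flow: source→left, listed edges, right→sink; max matching = max flow.
Augmenting path A1→B1 (+1); matched 1.
Augmenting path A2→B7 (+1); matched 2.
Augmenting path A3→B2 (+1); matched 3.
Augmenting path A6→B3 (+1); matched 4.
Augmenting path A7→B8 (+1); matched 5.
Augmenting path A4→B1→A1→B5 (+1); matched 6.
No augmenting path remains; maximum matching = 6.
König certificate: {A1, A3, A6, A7, B1, B7} is a vertex cover of size 6 (every listed pair touches it), so no matching can be larger.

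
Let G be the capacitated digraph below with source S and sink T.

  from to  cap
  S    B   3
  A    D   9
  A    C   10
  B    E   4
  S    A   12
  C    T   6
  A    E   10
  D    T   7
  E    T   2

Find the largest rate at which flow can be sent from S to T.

Augment S→A→C→T: bottleneck 6, flow now 6.
Augment S→A→D→T: bottleneck 6, flow now 12.
Augment S→B→E→T: bottleneck 2, flow now 14.
No augmenting path remains; maximum flow = 14.
In the residual graph, reachable from S: {S, B, E}.
Min-cut edges: S→A (12), E→T (2); capacity 12 + 2 = 14.
This cut is saturated, so no flow can exceed 14.

14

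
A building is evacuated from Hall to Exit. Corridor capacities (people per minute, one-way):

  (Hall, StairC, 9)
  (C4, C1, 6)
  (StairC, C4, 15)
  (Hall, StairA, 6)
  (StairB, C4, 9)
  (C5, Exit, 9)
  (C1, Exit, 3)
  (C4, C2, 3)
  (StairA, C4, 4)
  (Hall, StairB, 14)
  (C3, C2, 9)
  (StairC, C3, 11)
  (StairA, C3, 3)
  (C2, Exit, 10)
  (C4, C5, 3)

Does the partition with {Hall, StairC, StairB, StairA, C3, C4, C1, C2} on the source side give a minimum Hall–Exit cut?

Given cut capacity: 3 + 3 + 10 = 16.
Augment Hall→StairC→C3→C2→Exit: bottleneck 9, flow now 9.
Augment Hall→StairB→C4→C5→Exit: bottleneck 3, flow now 12.
Augment Hall→StairB→C4→C1→Exit: bottleneck 3, flow now 15.
Augment Hall→StairB→C4→C2→Exit: bottleneck 1, flow now 16.
No augmenting path remains; maximum flow = 16.
Cut capacity 16 equals the max flow, so it is a minimum cut.

Yes — it is a minimum cut (capacity 16).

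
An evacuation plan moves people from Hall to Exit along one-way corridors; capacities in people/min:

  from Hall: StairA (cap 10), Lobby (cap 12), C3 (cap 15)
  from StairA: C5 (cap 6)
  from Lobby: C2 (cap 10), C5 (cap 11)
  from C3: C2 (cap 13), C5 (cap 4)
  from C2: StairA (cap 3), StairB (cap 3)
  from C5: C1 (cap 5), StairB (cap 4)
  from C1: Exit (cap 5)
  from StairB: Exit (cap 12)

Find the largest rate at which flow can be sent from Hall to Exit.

Augment Hall→StairA→C5→C1→Exit: bottleneck 5, flow now 5.
Augment Hall→StairA→C5→StairB→Exit: bottleneck 1, flow now 6.
Augment Hall→Lobby→C2→StairB→Exit: bottleneck 3, flow now 9.
Augment Hall→Lobby→C5→StairB→Exit: bottleneck 3, flow now 12.
No augmenting path remains; maximum flow = 12.
In the residual graph, reachable from Hall: {Hall, StairA, Lobby, C3, C2, C5}.
Min-cut edges: C2→StairB (3), C5→C1 (5), C5→StairB (4); capacity 3 + 5 + 4 = 12.
This cut is saturated, so no flow can exceed 12.

12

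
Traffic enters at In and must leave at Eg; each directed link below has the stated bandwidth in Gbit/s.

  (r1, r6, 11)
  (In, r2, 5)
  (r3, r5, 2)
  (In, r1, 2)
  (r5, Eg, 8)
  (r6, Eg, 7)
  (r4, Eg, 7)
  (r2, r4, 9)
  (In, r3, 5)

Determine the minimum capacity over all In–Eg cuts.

9

Augment In→r1→r6→Eg: bottleneck 2, flow now 2.
Augment In→r2→r4→Eg: bottleneck 5, flow now 7.
Augment In→r3→r5→Eg: bottleneck 2, flow now 9.
No augmenting path remains; maximum flow = 9.
By max-flow min-cut, the minimum cut capacity equals the max flow.
In the residual graph, reachable from In: {In, r3}.
Min-cut edges: In→r1 (2), In→r2 (5), r3→r5 (2); capacity 2 + 5 + 2 = 9.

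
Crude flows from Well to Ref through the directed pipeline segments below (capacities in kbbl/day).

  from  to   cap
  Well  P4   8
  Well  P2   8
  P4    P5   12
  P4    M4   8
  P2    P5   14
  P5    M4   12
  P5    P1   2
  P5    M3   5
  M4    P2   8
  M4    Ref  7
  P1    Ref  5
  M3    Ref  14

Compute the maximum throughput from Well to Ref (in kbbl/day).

14

Augment Well→P4→M4→Ref: bottleneck 7, flow now 7.
Augment Well→P4→P5→P1→Ref: bottleneck 1, flow now 8.
Augment Well→P2→P5→P1→Ref: bottleneck 1, flow now 9.
Augment Well→P2→P5→M3→Ref: bottleneck 5, flow now 14.
No augmenting path remains; maximum flow = 14.
In the residual graph, reachable from Well: {Well, P4, P2, P5, M4}.
Min-cut edges: P5→P1 (2), P5→M3 (5), M4→Ref (7); capacity 2 + 5 + 7 = 14.
This cut is saturated, so no flow can exceed 14.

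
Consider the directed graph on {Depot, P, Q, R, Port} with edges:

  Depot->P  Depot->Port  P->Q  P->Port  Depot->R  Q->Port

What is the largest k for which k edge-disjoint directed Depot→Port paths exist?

2

Assign every edge capacity 1; by Menger, the answer equals the max flow.
Path Depot→Port (+1); total 1.
Path Depot→P→Port (+1); total 2.
No residual Depot→Port path; max flow = 2.
Certifying cut of size 2: {Depot→P, Depot→Port}.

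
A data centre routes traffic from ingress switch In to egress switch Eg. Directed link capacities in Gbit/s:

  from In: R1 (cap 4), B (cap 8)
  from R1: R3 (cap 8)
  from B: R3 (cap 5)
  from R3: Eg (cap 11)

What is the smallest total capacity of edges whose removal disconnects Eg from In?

Augment In→R1→R3→Eg: bottleneck 4, flow now 4.
Augment In→B→R3→Eg: bottleneck 5, flow now 9.
No augmenting path remains; maximum flow = 9.
By max-flow min-cut, the minimum cut capacity equals the max flow.
In the residual graph, reachable from In: {In, B}.
Min-cut edges: In→R1 (4), B→R3 (5); capacity 4 + 5 = 9.

9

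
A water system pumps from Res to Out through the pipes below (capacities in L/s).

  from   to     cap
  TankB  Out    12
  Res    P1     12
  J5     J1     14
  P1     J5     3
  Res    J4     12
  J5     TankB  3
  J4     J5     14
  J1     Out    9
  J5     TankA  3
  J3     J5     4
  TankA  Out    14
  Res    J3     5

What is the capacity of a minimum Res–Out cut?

15

Augment Res→J3→J5→J1→Out: bottleneck 4, flow now 4.
Augment Res→J4→J5→J1→Out: bottleneck 5, flow now 9.
Augment Res→J4→J5→TankA→Out: bottleneck 3, flow now 12.
Augment Res→J4→J5→TankB→Out: bottleneck 3, flow now 15.
No augmenting path remains; maximum flow = 15.
By max-flow min-cut, the minimum cut capacity equals the max flow.
In the residual graph, reachable from Res: {Res, J3, J4, P1, J5, J1}.
Min-cut edges: J5→TankA (3), J5→TankB (3), J1→Out (9); capacity 3 + 3 + 9 = 15.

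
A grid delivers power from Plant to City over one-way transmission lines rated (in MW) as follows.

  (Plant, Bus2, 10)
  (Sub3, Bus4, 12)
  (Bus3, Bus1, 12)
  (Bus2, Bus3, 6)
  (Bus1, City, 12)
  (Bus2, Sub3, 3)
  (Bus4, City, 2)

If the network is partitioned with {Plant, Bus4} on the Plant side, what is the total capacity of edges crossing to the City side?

Edges leaving {Plant, Bus4}: Plant→Bus2 (10), Bus4→City (2).
Cut capacity = 10 + 2 = 12.

12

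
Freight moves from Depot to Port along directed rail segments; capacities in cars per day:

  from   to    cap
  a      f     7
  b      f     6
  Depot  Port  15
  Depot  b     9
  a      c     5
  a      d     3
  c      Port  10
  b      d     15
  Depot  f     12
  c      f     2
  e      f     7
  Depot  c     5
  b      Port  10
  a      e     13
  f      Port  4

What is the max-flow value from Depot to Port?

33

Augment Depot→Port: bottleneck 15, flow now 15.
Augment Depot→b→Port: bottleneck 9, flow now 24.
Augment Depot→c→Port: bottleneck 5, flow now 29.
Augment Depot→f→Port: bottleneck 4, flow now 33.
No augmenting path remains; maximum flow = 33.
In the residual graph, reachable from Depot: {Depot, f}.
Min-cut edges: Depot→b (9), Depot→c (5), Depot→Port (15), f→Port (4); capacity 9 + 5 + 15 + 4 = 33.
This cut is saturated, so no flow can exceed 33.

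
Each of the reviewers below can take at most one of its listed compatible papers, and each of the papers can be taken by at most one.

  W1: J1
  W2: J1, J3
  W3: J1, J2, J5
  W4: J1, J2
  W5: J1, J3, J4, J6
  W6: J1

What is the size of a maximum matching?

5

Unit-capacity flow: source→left, listed edges, right→sink; max matching = max flow.
Augmenting path W1→J1 (+1); matched 1.
Augmenting path W2→J3 (+1); matched 2.
Augmenting path W3→J2 (+1); matched 3.
Augmenting path W5→J4 (+1); matched 4.
Augmenting path W4→J2→W3→J5 (+1); matched 5.
No augmenting path remains; maximum matching = 5.
König certificate: {W2, W3, W4, W5, J1} is a vertex cover of size 5 (every listed pair touches it), so no matching can be larger.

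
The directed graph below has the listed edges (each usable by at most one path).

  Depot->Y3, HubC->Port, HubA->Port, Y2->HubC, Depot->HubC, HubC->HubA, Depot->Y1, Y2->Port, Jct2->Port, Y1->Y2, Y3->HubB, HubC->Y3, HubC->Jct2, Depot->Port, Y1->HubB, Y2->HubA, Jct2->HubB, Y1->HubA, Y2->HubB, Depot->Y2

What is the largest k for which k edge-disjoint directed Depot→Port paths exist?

4

Assign every edge capacity 1; by Menger, the answer equals the max flow.
Path Depot→Port (+1); total 1.
Path Depot→HubC→Port (+1); total 2.
Path Depot→Y2→Port (+1); total 3.
Path Depot→Y1→HubA→Port (+1); total 4.
No residual Depot→Port path; max flow = 4.
Certifying cut of size 4: {Depot→HubC, Depot→Port, Depot→Y1, Depot→Y2}.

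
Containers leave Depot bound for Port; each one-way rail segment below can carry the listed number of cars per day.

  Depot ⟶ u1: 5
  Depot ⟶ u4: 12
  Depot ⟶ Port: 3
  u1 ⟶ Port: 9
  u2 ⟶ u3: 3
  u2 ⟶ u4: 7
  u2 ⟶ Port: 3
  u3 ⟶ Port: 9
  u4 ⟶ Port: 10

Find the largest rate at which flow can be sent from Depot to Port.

18

Augment Depot→Port: bottleneck 3, flow now 3.
Augment Depot→u1→Port: bottleneck 5, flow now 8.
Augment Depot→u4→Port: bottleneck 10, flow now 18.
No augmenting path remains; maximum flow = 18.
In the residual graph, reachable from Depot: {Depot, u4}.
Min-cut edges: Depot→u1 (5), Depot→Port (3), u4→Port (10); capacity 5 + 3 + 10 = 18.
This cut is saturated, so no flow can exceed 18.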